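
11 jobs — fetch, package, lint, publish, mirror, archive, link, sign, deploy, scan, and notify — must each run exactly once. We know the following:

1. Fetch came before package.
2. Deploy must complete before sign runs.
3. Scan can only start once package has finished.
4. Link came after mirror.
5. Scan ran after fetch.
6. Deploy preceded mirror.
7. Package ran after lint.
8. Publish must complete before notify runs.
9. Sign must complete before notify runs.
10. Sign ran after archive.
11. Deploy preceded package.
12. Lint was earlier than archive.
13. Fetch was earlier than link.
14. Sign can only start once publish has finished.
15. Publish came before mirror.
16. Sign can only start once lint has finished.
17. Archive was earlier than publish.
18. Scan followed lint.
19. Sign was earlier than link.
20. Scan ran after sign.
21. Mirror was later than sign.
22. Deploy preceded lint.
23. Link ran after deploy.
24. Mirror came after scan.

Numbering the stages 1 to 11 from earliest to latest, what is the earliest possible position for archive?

3

Deploy and lint must both come before archive — 2 forced predecessors.
Nothing else is forced ahead of archive, so its earliest slot is position 2 + 1 = 3.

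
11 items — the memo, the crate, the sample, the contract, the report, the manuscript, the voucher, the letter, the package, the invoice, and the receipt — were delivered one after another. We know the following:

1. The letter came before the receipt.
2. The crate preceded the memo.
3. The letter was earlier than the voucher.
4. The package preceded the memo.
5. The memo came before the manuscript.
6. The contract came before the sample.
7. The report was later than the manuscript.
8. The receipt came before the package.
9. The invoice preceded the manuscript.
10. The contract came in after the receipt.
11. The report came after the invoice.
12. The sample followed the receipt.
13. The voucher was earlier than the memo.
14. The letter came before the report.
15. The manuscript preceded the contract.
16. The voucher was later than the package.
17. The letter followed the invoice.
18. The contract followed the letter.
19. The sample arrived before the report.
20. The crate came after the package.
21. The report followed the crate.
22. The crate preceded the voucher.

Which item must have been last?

the report

Every other item has a chain of constraints placing it before the report, so the report is last.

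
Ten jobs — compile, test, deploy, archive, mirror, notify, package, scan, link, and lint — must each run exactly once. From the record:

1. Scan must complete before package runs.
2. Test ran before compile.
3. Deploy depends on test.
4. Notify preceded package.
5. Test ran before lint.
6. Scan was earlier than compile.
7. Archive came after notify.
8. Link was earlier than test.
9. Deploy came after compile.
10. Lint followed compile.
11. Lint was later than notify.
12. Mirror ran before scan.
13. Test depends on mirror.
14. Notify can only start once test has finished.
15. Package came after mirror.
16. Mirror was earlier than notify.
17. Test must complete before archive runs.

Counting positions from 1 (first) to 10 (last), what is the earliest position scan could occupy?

2

Mirror must come before scan — 1 forced predecessor.
Nothing else is forced ahead of scan, so its earliest slot is position 1 + 1 = 2.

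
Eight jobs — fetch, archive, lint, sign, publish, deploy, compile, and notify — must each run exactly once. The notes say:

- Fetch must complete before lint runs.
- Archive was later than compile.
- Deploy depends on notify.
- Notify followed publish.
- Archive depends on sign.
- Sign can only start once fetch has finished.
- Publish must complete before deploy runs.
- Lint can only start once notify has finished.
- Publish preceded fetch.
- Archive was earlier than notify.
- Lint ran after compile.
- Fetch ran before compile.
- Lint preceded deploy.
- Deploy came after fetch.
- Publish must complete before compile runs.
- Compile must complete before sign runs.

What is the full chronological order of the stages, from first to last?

The constraints fix every adjacent pair, so only one ordering works:
publish → fetch → compile → sign → archive → notify → lint → deploy.

publish, fetch, compile, sign, archive, notify, lint, deploy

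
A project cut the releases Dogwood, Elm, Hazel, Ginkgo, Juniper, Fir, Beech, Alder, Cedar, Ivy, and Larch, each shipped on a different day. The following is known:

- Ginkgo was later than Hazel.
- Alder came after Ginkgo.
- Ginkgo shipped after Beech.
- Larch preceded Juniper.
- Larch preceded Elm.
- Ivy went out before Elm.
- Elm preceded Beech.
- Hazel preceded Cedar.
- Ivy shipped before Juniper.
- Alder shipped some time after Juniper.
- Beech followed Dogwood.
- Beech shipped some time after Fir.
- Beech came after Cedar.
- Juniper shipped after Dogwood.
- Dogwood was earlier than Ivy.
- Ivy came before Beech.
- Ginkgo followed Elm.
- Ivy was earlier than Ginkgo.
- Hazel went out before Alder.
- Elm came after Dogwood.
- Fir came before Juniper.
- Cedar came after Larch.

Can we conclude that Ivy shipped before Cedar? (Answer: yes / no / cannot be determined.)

cannot be determined

No chain of stated constraints runs from Ivy to Cedar, and none runs from Cedar to Ivy either.
So the relative order of Ivy and Cedar is not fixed by the given facts.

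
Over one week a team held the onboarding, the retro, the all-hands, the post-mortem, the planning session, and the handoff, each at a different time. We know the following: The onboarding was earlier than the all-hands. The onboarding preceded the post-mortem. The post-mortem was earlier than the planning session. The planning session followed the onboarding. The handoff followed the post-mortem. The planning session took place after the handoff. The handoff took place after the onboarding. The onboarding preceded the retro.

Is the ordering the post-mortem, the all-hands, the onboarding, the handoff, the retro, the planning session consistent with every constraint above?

no

The constraints require the onboarding before the post-mortem, but in the proposed sequence the post-mortem appears ahead of the onboarding. That one violation is enough.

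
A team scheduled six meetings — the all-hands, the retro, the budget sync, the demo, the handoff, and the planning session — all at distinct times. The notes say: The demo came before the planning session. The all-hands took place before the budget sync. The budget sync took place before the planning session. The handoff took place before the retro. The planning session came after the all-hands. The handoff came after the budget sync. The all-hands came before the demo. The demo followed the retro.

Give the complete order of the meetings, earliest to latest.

the all-hands, the budget sync, the handoff, the retro, the demo, the planning session

The constraints fix every adjacent pair, so only one ordering works:
the all-hands → the budget sync → the handoff → the retro → the demo → the planning session.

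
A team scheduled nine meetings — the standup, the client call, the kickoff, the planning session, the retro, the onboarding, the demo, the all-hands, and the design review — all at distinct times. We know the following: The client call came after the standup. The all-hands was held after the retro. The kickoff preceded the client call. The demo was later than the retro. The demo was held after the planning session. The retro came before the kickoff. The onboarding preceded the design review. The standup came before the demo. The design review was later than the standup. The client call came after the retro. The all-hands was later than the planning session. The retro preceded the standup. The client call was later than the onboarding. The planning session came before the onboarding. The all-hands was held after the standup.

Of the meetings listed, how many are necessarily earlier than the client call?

5

Directly stated before the client call: the kickoff, the onboarding, the retro, and the standup.
The planning session reaches the client call via the planning session → the onboarding → the client call.
No chain forces the design review (or any of the others) ahead of the client call.
That's the kickoff, the onboarding, the planning session, the retro, and the standup — 5 in all.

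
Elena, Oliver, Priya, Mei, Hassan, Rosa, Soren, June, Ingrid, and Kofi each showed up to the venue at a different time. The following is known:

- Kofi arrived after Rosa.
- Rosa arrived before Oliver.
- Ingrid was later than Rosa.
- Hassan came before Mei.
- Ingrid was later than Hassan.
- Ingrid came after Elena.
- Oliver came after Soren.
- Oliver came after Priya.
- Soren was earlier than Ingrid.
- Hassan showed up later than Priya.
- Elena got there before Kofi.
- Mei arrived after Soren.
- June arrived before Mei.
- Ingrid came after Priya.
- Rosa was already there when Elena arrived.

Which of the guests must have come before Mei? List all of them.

Directly stated before Mei: Hassan, June, and Soren.
Priya reaches Mei via Priya → Hassan → Mei.

Hassan, June, Priya, Soren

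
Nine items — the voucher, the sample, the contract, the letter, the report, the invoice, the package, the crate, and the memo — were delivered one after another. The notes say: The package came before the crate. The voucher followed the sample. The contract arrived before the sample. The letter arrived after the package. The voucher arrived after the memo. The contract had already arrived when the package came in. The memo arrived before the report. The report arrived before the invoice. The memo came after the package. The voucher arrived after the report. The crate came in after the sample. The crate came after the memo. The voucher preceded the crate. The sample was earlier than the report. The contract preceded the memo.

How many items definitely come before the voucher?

5

Directly stated before the voucher: the memo, the report, and the sample.
The contract reaches the voucher via the contract → the sample → the voucher.
The package reaches the voucher via the package → the memo → the voucher.
That's the contract, the memo, the package, the report, and the sample — 5 in all.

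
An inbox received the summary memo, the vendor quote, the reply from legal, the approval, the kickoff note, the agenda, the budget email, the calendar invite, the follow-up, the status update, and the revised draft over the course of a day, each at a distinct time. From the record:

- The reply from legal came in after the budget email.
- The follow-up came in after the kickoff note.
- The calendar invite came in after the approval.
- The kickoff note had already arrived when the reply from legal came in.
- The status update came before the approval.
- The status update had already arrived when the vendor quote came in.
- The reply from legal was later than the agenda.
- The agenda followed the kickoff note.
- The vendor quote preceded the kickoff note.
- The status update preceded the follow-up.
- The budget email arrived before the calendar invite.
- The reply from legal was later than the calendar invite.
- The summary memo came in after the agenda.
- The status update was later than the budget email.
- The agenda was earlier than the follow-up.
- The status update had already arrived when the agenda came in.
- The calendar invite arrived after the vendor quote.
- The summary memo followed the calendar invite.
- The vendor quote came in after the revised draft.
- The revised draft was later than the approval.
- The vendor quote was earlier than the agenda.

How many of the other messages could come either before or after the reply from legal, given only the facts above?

Forced before the reply from legal: the agenda, the approval, the budget email, the calendar invite, the kickoff note, the revised draft, the status update, and the vendor quote.
That leaves the follow-up and the summary memo with no forced order relative to the reply from legal — 2.

2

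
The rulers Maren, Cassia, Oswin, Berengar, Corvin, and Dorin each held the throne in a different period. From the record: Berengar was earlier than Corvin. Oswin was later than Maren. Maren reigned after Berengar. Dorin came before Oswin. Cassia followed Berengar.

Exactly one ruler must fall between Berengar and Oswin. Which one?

Tracing the constraints gives Berengar → Maren → Oswin, so Maren sits after Berengar and before Oswin.
No other ruler is forced both after Berengar and before Oswin.

Maren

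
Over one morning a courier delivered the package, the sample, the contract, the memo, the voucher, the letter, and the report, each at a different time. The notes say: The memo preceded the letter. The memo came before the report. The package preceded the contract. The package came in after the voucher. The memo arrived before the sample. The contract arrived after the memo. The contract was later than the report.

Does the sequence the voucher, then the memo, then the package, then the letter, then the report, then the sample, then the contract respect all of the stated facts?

Check each stated constraint against the proposed order — e.g. the memo is ahead of the sample; the memo is ahead of the contract. Every pair is in the required order; nothing is violated.

yes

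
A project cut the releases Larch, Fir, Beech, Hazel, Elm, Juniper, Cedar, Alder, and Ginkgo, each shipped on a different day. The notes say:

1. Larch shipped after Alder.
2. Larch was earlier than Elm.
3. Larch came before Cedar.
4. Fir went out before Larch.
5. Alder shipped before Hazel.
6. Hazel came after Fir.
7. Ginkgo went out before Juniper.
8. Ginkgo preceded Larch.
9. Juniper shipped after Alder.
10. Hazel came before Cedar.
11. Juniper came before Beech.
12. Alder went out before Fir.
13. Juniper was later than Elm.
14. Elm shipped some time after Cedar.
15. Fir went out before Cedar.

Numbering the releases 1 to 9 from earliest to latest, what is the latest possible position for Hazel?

Hazel must come before Beech, Cedar, Elm, and Juniper — 4 releases forced after it.
Everything else can be placed before Hazel in some valid order, so Hazel can sit as late as position 9 − 4 = 5.

5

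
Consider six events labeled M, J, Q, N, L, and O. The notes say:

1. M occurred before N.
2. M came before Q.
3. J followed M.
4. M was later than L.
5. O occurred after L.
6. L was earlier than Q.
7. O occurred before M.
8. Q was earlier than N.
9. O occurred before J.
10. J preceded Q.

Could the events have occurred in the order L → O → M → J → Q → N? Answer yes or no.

yes

Check each stated constraint against the proposed order — e.g. M is ahead of N; L is ahead of Q. Every pair is in the required order; nothing is violated.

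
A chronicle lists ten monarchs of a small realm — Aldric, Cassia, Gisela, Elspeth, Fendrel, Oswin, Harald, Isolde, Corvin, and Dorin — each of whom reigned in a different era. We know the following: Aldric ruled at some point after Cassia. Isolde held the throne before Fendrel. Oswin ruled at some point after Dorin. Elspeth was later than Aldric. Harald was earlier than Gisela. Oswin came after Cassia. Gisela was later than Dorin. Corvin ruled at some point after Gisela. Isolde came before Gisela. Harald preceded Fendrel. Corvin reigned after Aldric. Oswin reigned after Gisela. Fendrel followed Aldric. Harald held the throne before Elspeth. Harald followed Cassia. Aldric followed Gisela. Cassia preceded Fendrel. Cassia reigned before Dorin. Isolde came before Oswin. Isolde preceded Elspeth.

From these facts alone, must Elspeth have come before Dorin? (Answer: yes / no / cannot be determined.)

Tracing the constraints gives Dorin → Gisela → Aldric → Elspeth, so Dorin must come before Elspeth.
That means Elspeth cannot be before Dorin.

no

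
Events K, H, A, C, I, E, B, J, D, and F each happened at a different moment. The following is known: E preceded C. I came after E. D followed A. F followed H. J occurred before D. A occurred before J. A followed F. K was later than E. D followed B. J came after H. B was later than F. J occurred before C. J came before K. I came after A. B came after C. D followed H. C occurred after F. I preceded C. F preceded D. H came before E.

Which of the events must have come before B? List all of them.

A, C, E, F, H, I, J

Directly stated before B: C and F.
A reaches B via A → J → C → B.
E reaches B via E → C → B.
H reaches B via H → F → B.
Likewise I and J each reach B by chaining the stated constraints.
No chain forces D (or any of the others) ahead of B.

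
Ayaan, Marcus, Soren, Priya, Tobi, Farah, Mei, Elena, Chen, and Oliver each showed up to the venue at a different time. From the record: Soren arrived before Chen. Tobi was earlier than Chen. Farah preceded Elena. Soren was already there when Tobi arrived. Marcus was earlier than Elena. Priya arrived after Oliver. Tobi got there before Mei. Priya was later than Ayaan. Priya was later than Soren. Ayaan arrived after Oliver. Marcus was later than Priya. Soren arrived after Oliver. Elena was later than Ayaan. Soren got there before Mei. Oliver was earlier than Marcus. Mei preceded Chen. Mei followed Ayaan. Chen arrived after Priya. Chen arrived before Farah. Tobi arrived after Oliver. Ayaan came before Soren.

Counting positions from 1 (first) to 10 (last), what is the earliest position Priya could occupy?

Ayaan, Oliver, and Soren must all come before Priya — 3 forced predecessors.
Nothing else is forced ahead of Priya, so their earliest slot is position 3 + 1 = 4.

4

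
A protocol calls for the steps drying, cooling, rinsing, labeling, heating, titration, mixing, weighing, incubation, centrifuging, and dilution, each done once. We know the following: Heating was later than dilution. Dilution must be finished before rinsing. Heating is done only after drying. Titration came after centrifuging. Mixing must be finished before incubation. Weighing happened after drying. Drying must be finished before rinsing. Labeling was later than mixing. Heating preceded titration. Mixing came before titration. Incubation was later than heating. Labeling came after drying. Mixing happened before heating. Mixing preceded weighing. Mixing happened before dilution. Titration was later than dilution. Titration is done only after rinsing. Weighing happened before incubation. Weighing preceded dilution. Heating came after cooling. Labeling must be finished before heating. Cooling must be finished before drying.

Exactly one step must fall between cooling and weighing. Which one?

Tracing the constraints gives cooling → drying → weighing, so drying sits after cooling and before weighing.
No other step is forced both after cooling and before weighing.

drying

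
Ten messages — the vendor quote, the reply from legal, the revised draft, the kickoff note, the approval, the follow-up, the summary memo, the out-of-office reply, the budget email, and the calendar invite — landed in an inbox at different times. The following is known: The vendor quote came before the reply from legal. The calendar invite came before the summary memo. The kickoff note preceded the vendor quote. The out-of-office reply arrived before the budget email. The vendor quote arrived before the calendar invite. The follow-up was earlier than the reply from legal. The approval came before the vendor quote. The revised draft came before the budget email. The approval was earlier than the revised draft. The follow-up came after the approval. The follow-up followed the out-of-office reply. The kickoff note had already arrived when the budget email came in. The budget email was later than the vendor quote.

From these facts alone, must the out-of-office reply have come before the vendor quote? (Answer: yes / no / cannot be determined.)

cannot be determined

No chain of stated constraints runs from the out-of-office reply to the vendor quote, and none runs from the vendor quote to the out-of-office reply either.
So the relative order of the out-of-office reply and the vendor quote is not fixed by the given facts.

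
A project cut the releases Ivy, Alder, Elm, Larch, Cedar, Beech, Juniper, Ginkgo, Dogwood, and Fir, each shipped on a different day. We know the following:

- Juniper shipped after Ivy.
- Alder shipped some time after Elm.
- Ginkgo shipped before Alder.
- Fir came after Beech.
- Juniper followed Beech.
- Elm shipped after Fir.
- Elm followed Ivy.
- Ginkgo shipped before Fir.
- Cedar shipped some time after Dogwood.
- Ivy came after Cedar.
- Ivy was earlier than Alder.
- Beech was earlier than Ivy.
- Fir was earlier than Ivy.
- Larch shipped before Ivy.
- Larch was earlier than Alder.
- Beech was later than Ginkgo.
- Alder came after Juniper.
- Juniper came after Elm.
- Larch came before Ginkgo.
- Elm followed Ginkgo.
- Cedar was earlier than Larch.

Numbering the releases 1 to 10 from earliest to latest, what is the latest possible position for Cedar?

2

Cedar must come before Alder, Beech, Elm, Fir, Ginkgo, Ivy, Juniper, and Larch — 8 releases forced after it.
Everything else can be placed before Cedar in some valid order, so Cedar can sit as late as position 10 − 8 = 2.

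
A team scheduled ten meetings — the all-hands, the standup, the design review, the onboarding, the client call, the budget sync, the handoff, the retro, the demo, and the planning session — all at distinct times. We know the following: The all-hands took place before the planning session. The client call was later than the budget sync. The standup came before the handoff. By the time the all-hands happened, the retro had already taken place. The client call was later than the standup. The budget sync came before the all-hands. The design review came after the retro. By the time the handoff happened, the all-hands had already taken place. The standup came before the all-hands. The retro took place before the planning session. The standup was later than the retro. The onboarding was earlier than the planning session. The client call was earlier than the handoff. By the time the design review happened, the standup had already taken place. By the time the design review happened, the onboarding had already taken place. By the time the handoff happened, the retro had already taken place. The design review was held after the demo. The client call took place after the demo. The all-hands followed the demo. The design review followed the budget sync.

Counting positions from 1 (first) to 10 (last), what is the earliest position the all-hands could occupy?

5

The budget sync, the demo, the retro, and the standup must all come before the all-hands — 4 forced predecessors.
Nothing else is forced ahead of the all-hands, so its earliest slot is position 4 + 1 = 5.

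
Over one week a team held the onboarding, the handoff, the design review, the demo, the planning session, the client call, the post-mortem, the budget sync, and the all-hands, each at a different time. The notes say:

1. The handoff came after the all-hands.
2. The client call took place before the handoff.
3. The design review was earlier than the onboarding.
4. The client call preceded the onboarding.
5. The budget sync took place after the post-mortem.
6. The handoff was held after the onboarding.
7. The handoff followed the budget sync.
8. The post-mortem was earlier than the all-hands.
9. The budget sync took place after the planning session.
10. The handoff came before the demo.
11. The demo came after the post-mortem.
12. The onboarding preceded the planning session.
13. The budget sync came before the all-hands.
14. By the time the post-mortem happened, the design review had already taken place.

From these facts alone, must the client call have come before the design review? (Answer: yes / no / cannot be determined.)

cannot be determined

No chain of stated constraints runs from the client call to the design review, and none runs from the design review to the client call either.
So the relative order of the client call and the design review is not fixed by the given facts.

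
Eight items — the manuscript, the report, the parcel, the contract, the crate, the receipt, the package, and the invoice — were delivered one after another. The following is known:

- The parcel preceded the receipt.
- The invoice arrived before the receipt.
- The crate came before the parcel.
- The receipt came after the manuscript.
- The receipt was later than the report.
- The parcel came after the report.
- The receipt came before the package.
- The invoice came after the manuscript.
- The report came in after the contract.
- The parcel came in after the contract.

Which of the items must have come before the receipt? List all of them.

Directly stated before the receipt: the invoice, the manuscript, the parcel, and the report.
The contract reaches the receipt via the contract → the parcel → the receipt.
The crate reaches the receipt via the crate → the parcel → the receipt.

the contract, the crate, the invoice, the manuscript, the parcel, the report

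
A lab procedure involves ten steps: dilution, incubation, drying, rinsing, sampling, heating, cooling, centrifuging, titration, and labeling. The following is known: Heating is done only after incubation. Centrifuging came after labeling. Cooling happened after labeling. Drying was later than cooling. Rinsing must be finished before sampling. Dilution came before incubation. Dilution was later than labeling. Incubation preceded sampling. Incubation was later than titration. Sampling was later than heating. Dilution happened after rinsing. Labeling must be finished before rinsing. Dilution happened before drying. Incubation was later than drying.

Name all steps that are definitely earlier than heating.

cooling, dilution, drying, incubation, labeling, rinsing, titration

Directly stated before heating: incubation.
Cooling reaches heating via cooling → drying → incubation → heating.
Dilution reaches heating via dilution → incubation → heating.
Drying reaches heating via drying → incubation → heating.
Likewise labeling, rinsing, and titration each reach heating by chaining the stated constraints.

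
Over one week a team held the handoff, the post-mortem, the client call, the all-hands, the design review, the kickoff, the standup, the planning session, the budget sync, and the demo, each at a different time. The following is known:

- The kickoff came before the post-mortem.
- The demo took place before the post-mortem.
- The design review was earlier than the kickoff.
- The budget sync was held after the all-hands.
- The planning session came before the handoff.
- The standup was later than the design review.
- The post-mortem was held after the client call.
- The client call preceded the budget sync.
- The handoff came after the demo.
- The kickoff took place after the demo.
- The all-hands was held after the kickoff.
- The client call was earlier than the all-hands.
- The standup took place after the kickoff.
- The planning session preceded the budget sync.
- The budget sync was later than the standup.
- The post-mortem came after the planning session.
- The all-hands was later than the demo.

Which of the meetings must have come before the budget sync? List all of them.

the all-hands, the client call, the demo, the design review, the kickoff, the planning session, the standup

Directly stated before the budget sync: the all-hands, the client call, the planning session, and the standup.
The demo reaches the budget sync via the demo → the all-hands → the budget sync.
The design review reaches the budget sync via the design review → the standup → the budget sync.
The kickoff reaches the budget sync via the kickoff → the standup → the budget sync.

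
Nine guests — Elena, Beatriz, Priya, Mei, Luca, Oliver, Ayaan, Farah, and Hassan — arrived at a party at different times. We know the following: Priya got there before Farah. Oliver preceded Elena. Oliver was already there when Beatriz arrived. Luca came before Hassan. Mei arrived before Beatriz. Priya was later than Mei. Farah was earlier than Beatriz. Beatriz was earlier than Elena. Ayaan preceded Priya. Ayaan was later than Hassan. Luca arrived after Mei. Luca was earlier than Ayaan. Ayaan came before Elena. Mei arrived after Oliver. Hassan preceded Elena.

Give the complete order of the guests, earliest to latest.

The constraints fix every adjacent pair, so only one ordering works:
Oliver → Mei → Luca → Hassan → Ayaan → Priya → Farah → Beatriz → Elena.

Oliver, Mei, Luca, Hassan, Ayaan, Priya, Farah, Beatriz, Elena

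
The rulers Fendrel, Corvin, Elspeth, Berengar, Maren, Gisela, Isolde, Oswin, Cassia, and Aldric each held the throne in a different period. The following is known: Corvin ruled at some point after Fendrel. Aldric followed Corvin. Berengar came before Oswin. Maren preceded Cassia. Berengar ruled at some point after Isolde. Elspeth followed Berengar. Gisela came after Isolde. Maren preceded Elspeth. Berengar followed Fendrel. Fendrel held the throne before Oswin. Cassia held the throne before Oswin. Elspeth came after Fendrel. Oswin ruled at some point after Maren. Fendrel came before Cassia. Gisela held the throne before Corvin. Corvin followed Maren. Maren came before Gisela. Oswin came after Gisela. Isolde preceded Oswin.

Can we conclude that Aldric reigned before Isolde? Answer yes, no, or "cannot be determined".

Tracing the constraints gives Isolde → Gisela → Corvin → Aldric, so Isolde must come before Aldric.
That means Aldric cannot be before Isolde.

no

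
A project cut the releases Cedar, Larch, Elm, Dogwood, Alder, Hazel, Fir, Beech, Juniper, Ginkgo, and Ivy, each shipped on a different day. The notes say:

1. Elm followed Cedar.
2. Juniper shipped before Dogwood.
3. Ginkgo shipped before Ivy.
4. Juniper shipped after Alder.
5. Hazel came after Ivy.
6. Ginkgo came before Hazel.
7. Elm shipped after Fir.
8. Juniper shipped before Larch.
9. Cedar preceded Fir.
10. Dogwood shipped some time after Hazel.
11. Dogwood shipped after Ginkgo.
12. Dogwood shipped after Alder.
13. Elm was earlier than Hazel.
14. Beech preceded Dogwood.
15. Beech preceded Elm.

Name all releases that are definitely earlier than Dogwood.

Alder, Beech, Cedar, Elm, Fir, Ginkgo, Hazel, Ivy, Juniper

Directly stated before Dogwood: Alder, Beech, Ginkgo, Hazel, and Juniper.
Cedar reaches Dogwood via Cedar → Elm → Hazel → Dogwood.
Elm reaches Dogwood via Elm → Hazel → Dogwood.
Fir reaches Dogwood via Fir → Elm → Hazel → Dogwood.
Likewise Ivy reaches Dogwood by chaining the stated constraints.
No chain forces Larch ahead of Dogwood.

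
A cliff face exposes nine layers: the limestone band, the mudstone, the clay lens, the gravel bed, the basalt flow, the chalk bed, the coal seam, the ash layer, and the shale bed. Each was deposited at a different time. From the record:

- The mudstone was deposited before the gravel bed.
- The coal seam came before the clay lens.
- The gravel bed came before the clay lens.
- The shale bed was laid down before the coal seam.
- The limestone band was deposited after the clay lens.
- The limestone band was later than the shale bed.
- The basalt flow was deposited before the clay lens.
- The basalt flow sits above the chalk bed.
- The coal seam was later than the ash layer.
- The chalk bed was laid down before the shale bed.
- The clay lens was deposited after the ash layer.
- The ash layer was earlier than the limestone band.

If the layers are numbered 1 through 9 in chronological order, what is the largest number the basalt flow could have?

7

The basalt flow must come before the clay lens and the limestone band — 2 layers forced after it.
Everything else can be placed before the basalt flow in some valid order, so the basalt flow can sit as late as position 9 − 2 = 7.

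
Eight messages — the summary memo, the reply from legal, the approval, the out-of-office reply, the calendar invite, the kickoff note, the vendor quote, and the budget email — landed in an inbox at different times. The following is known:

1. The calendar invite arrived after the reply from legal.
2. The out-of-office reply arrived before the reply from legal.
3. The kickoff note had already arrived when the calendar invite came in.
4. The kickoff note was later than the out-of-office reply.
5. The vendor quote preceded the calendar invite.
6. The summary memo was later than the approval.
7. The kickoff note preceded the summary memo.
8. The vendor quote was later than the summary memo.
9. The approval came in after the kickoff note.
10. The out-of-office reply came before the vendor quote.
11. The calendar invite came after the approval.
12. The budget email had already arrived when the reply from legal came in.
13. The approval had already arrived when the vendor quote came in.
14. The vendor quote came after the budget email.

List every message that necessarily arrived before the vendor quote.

Directly stated before the vendor quote: the approval, the budget email, the out-of-office reply, and the summary memo.
The kickoff note reaches the vendor quote via the kickoff note → the approval → the vendor quote.

the approval, the budget email, the kickoff note, the out-of-office reply, the summary memo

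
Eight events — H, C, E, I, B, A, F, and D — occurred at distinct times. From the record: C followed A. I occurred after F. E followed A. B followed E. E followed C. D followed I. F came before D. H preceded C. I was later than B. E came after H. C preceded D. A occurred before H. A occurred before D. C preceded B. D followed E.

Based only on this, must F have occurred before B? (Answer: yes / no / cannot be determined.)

cannot be determined

No chain of stated constraints runs from F to B, and none runs from B to F either.
So the relative order of F and B is not fixed by the given facts.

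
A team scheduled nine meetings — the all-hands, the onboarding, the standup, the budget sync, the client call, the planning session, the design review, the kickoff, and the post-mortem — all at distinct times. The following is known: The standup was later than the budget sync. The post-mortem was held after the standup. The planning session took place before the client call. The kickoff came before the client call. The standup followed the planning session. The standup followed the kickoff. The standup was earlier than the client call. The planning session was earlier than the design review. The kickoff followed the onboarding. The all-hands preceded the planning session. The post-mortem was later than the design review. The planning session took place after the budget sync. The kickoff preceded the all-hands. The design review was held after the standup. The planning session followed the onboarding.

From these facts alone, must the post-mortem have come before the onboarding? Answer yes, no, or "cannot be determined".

no

Tracing the constraints gives the onboarding → the planning session → the design review → the post-mortem, so the onboarding must come before the post-mortem.
That means the post-mortem cannot be before the onboarding.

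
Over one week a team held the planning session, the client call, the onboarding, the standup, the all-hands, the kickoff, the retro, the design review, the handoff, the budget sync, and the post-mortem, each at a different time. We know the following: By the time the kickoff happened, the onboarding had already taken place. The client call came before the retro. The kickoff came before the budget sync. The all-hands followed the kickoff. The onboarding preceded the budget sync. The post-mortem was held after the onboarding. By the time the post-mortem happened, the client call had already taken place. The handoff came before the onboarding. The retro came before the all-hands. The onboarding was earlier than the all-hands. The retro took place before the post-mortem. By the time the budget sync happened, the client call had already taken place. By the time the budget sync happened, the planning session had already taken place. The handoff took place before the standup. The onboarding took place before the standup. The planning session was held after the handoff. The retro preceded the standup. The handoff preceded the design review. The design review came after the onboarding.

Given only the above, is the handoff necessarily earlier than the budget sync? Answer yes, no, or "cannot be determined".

Chain the constraints: the handoff → the onboarding → the budget sync. Each link is directly stated, so the handoff comes before the budget sync.

yes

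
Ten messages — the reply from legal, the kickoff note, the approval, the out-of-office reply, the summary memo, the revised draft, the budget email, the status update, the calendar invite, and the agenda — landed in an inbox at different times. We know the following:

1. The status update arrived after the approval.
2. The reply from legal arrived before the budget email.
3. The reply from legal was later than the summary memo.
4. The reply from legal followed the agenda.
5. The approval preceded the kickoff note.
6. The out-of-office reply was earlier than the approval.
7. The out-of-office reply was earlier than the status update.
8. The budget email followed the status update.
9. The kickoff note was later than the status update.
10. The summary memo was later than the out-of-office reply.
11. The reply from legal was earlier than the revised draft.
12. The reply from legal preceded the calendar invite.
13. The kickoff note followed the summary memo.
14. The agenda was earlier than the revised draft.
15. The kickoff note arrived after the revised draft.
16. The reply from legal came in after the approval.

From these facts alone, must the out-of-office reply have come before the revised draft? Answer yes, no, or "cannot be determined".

yes

Chain the constraints: the out-of-office reply → the summary memo → the reply from legal → the revised draft. Each link is directly stated, so the out-of-office reply comes before the revised draft.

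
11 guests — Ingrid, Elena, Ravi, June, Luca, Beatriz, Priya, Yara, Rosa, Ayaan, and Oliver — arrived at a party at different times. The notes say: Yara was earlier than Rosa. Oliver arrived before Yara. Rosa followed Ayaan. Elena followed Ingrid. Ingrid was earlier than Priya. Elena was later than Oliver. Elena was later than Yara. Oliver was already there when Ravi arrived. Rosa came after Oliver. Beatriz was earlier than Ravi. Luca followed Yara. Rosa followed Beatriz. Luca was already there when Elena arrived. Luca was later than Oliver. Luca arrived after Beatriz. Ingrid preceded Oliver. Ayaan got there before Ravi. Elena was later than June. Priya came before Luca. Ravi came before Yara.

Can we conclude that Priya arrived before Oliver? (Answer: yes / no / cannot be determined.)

cannot be determined

No chain of stated constraints runs from Priya to Oliver, and none runs from Oliver to Priya either.
So the relative order of Priya and Oliver is not fixed by the given facts.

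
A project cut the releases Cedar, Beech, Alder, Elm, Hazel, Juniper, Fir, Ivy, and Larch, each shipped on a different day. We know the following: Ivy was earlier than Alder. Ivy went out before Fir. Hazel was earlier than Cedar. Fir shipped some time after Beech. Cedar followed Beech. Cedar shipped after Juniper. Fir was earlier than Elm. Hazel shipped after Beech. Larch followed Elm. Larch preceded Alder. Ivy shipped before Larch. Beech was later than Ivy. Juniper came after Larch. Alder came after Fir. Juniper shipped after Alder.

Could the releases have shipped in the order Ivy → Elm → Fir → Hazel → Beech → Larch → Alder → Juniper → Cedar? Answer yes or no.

The constraints require Beech before Fir, but in the proposed sequence Fir appears ahead of Beech. That one violation is enough.

no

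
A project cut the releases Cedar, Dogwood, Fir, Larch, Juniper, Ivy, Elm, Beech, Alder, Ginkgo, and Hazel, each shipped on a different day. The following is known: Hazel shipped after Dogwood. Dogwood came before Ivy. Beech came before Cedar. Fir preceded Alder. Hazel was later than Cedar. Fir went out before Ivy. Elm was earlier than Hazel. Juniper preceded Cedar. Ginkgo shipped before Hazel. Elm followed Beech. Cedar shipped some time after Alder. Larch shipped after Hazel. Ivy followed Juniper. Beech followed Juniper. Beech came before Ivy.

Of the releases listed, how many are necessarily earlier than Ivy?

Directly stated before Ivy: Beech, Dogwood, Fir, and Juniper.
That's Beech, Dogwood, Fir, and Juniper — 4 in all.

4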